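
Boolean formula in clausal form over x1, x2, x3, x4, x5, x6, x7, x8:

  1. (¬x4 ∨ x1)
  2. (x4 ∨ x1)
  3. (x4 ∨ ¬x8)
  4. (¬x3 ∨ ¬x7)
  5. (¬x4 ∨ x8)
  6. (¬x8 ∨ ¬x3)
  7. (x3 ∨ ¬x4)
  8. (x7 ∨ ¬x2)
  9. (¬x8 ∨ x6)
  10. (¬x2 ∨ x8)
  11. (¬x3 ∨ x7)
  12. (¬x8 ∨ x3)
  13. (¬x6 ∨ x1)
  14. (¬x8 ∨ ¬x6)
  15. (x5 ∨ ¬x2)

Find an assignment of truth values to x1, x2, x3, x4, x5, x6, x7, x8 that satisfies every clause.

x1 occurs only positively in the remaining clauses — set x1 = True.
x2 occurs only negated in the remaining clauses — set x2 = False.
Branch on x3: take x3 = False.
  then x4 is forced to False.
  then x8 is forced to False.
x5, x6, x7 are now unconstrained; take x5 = True, x6 = True, x7 = True.

x1 = True, x2 = False, x3 = False, x4 = False, x5 = True, x6 = True, x7 = True, x8 = False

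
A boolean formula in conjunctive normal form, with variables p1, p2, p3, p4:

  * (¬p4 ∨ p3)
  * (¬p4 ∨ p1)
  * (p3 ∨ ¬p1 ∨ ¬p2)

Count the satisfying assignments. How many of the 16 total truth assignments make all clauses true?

9

Split on p1, then p3.
  p1=1, p3=1: remaining (p2,p4) ∈ {(0,0); (0,1); (1,0); (1,1)} — 4.
  p1=1, p3=0: remaining (p2,p4) ∈ {(0,0)} — 1.
  p1=0, p3=1: remaining (p2,p4) ∈ {(0,0); (1,0)} — 2.
  p1=0, p3=0: remaining (p2,p4) ∈ {(0,0); (1,0)} — 2.
Total: 4 + 1 + 2 + 2 = 9.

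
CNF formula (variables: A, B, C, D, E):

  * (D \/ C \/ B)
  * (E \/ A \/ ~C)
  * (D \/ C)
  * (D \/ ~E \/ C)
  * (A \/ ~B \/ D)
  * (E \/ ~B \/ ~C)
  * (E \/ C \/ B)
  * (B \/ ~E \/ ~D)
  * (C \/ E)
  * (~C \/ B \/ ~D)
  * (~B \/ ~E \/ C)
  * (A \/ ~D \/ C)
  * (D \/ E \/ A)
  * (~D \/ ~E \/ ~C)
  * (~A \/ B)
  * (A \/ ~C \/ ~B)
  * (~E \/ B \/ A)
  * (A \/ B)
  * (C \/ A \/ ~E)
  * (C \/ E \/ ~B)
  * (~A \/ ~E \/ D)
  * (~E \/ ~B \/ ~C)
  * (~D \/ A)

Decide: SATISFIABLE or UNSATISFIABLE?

UNSATISFIABLE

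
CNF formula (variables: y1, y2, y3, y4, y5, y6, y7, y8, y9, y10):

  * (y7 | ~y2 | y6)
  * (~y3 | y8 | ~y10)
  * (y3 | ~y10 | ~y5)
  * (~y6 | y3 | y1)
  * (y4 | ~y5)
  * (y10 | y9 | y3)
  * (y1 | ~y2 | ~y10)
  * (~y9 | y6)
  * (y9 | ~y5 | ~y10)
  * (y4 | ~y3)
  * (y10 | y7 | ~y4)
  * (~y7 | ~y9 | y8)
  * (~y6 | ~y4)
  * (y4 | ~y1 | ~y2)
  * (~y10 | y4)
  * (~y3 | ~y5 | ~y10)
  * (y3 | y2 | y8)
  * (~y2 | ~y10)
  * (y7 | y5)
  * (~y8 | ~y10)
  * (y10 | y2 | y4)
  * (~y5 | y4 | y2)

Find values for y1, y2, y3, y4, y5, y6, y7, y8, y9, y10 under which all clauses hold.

y1 = True, y2 = False, y3 = True, y4 = True, y5 = True, y6 = False, y7 = True, y8 = False, y9 = False, y10 = False

Branch on y1: take y1 = True.
The remaining clauses are satisfied by y2 = False, y3 = True, y4 = True, y5 = True, y6 = False, y7 = True, y8 = False, y9 = False, y10 = False.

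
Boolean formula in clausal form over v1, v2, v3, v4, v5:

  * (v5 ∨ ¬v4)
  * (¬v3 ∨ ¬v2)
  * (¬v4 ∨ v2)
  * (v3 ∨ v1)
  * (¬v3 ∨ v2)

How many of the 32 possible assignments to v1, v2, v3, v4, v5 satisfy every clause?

The models are:
  v1=1 v2=0 v3=0 v4=0 v5=0
  v1=1 v2=0 v3=0 v4=0 v5=1
  v1=1 v2=1 v3=0 v4=0 v5=0
  v1=1 v2=1 v3=0 v4=0 v5=1
  v1=1 v2=1 v3=0 v4=1 v5=1
That's 5 in total.

5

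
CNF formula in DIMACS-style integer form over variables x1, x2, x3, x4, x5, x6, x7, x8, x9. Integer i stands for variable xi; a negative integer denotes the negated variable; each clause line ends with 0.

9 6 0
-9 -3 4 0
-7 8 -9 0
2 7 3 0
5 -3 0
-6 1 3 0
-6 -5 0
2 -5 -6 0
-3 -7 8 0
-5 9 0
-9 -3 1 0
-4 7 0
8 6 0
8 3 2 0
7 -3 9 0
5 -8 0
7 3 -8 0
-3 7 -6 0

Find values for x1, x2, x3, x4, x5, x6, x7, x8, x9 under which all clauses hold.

x1 = T, x2 = T, x3 = F, x4 = T, x5 = F, x6 = T, x7 = T, x8 = F, x9 = F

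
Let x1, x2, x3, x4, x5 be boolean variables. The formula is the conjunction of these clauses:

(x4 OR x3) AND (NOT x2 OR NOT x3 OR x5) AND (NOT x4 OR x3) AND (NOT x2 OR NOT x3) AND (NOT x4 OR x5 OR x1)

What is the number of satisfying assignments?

7

Case analysis on x3 and x4:
  x3=1, x4=1: remaining (x1,x2,x5) ∈ {(0,0,1); (1,0,0); (1,0,1)} — 3.
  x3=1, x4=0: remaining (x1,x2,x5) ∈ {(0,0,0); (0,0,1); (1,0,0); (1,0,1)} — 4.
  x3=0, x4=1: a clause becomes empty — 0.
  x3=0, x4=0: a clause becomes empty — 0.
Total: 3 + 4 + 0 + 0 = 7.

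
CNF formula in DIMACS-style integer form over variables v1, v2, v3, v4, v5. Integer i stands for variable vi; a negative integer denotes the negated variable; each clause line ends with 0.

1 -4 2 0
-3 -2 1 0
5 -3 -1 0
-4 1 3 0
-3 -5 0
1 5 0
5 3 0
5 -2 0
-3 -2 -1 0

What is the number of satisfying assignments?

Satisfying assignments:
  v1=F v2=F v3=F v4=F v5=T
  v1=F v2=T v3=F v4=F v5=T
  v1=T v2=F v3=F v4=F v5=T
  v1=T v2=F v3=F v4=T v5=T
  v1=T v2=T v3=F v4=F v5=T
  v1=T v2=T v3=F v4=T v5=T
Count: 6.

6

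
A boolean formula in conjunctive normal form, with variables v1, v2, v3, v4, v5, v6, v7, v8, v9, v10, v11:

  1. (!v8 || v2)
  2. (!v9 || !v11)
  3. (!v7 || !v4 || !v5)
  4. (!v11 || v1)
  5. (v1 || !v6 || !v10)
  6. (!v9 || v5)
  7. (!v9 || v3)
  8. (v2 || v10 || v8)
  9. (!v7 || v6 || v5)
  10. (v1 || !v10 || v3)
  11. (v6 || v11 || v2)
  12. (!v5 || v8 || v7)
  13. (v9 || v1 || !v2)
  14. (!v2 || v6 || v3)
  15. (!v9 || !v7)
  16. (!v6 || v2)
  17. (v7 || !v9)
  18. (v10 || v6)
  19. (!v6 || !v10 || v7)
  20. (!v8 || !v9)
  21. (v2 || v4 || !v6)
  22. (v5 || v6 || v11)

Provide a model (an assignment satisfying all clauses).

v1=True, v2=True, v3=True, v4=True, v5=False, v6=False, v7=False, v8=True, v9=False, v10=True, v11=True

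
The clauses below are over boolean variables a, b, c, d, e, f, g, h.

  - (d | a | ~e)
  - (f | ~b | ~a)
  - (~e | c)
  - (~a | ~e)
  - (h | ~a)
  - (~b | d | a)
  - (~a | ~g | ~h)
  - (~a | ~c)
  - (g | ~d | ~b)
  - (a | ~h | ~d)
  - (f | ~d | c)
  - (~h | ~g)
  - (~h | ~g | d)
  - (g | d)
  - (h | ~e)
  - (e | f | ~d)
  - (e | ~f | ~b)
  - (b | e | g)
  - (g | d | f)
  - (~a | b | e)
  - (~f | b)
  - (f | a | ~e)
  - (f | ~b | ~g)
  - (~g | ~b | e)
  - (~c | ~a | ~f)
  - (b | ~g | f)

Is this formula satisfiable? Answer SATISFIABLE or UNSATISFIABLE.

a = True:
  propagation gives e=False, h=True, g=False, c=False; an empty clause results — contradiction.
a = False:
  d = True:
    propagation gives h=False, e=False, f=True, b=False; an empty clause results — contradiction.
  d = False:
    propagation gives e=False, b=False, g=True, h=False; an empty clause results — contradiction.
Every branch closes, so no satisfying assignment exists.

UNSATISFIABLE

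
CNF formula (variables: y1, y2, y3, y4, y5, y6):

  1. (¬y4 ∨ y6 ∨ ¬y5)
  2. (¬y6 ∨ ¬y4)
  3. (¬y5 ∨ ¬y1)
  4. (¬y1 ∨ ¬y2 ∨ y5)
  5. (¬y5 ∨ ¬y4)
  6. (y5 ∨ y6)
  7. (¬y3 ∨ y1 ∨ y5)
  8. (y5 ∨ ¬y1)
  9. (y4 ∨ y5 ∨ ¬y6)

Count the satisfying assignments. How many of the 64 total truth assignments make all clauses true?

Case analysis on y5 and y1:
  y5=1, y1=1: a clause becomes empty — 0.
  y5=1, y1=0: forces y4=0; y2, y3, y6 free → 2^3 = 8.
  y5=0, y1=1: a clause becomes empty — 0.
  y5=0, y1=0: a clause becomes empty — 0.
Total: 0 + 8 + 0 + 0 = 8.

8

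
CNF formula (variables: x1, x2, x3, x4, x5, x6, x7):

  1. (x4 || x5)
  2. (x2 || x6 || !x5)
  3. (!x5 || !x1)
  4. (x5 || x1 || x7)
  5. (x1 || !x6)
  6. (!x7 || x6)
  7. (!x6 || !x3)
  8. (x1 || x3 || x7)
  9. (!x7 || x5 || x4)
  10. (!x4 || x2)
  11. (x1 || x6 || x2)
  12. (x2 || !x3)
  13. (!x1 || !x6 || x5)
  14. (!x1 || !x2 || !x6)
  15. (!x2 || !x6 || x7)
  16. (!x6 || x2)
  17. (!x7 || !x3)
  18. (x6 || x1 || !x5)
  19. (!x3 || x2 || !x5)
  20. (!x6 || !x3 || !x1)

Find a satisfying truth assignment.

Branch on x1: take x1 = True.
  then x5 is forced to False.
  then x4 is forced to True.
  then x2 is forced to True.
  then x6 is forced to False.
  then x7 is forced to False.
x3 is now unconstrained; take x3 = True.

x1=True  x2=True  x3=True  x4=True  x5=False  x6=False  x7=False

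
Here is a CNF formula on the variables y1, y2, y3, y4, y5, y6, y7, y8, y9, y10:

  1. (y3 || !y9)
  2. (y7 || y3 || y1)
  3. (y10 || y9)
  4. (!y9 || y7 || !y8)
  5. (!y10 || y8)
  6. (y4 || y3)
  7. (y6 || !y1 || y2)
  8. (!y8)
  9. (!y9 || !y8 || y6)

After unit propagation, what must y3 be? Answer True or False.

True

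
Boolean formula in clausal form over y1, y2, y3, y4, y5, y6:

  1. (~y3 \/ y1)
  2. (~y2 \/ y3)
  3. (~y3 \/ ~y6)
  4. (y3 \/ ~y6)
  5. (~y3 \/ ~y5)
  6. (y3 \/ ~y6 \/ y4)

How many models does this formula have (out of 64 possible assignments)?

Split on y3, then y6.
  y3=1, y6=1: a clause becomes empty — 0.
  y3=1, y6=0: remaining (y1,y2,y4,y5) ∈ {(1,0,0,0); (1,0,1,0); (1,1,0,0); (1,1,1,0)} — 4.
  y3=0, y6=1: a clause becomes empty — 0.
  y3=0, y6=0: forces y2=0; y1, y4, y5 free → 2^3 = 8.
Total: 0 + 4 + 0 + 8 = 12.

12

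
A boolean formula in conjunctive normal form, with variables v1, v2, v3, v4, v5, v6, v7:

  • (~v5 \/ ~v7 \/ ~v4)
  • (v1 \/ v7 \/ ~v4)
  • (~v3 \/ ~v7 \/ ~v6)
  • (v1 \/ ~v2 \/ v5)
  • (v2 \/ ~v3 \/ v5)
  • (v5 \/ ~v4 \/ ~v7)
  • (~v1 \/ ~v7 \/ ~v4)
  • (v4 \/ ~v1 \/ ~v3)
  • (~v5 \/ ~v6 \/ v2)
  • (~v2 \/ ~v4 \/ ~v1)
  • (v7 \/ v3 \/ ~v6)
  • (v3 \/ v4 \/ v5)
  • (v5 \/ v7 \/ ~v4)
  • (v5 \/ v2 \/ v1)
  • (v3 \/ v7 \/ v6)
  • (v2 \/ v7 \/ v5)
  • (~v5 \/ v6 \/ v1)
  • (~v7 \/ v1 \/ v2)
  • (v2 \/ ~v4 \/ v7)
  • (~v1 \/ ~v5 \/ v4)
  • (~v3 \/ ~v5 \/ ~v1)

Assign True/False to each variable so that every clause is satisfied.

v1 = 0, v2 = 1, v3 = 0, v4 = 0, v5 = 1, v6 = 1, v7 = 1

Check each clause:
  1. (~v4 \/ ~v7 \/ ~v5) — ~v4 is true.
  2. (~v4 \/ v7 \/ v1) — ~v4 is true.
  3. (~v3 \/ ~v6 \/ ~v7) — ~v3 is true.
  4. (v1 \/ ~v2 \/ v5) — v5 is true.
  5. (v2 \/ v5 \/ ~v3) — v5 is true.
  6. (~v4 \/ v5 \/ ~v7) — ~v4 is true.
  7. (~v7 \/ ~v4 \/ ~v1) — ~v4 is true.
  8. (~v1 \/ v4 \/ ~v3) — ~v3 is true.
  9. (~v5 \/ ~v6 \/ v2) — v2 is true.
  10. (~v1 \/ ~v4 \/ ~v2) — ~v4 is true.
  11. (v3 \/ v7 \/ ~v6) — v7 is true.
  12. (v3 \/ v4 \/ v5) — v5 is true.
  13. (~v4 \/ v7 \/ v5) — ~v4 is true.
  14. (v2 \/ v5 \/ v1) — v2 is true.
  15. (v7 \/ v6 \/ v3) — v6 is true.
  16. (v2 \/ v7 \/ v5) — v2 is true.
  17. (~v5 \/ v6 \/ v1) — v6 is true.
  18. (v2 \/ v1 \/ ~v7) — v2 is true.
  19. (v7 \/ ~v4 \/ v2) — v2 is true.
  20. (~v1 \/ v4 \/ ~v5) — ~v1 is true.
  21. (~v1 \/ ~v3 \/ ~v5) — ~v3 is true.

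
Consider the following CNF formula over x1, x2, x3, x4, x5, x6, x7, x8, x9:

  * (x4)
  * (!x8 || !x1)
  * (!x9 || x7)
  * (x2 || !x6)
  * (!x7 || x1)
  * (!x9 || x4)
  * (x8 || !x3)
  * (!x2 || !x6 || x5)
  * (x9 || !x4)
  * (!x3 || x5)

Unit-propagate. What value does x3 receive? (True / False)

False

(x4) stands alone — x4 = True.
(x9 || !x4) with x4 = True leaves only x9, so x9 = True.
In (x7 || !x9), !x9 is now false; x7 must hold, so x7 = True.
(x1 || !x7): since x7 = True, the clause reduces to (x1). x1 = True.
(!x1 || !x8) with x1 = True leaves only !x8, so x8 = False.
In (!x3 || x8), x8 is now false; !x3 must hold, so x3 = False.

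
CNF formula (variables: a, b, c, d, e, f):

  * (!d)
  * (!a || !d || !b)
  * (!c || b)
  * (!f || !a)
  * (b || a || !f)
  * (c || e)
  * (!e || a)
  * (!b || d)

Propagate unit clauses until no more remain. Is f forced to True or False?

False

(!d) is a unit clause: d = False.
(!b || d) with d = False leaves only !b, so b = False.
From (!c || b) and b = False: c = False.
In (c || e), c is now false; e must hold, so e = True.
From (!e || a) and e = True: a = True.
From (!a || !f) and a = True: f = False.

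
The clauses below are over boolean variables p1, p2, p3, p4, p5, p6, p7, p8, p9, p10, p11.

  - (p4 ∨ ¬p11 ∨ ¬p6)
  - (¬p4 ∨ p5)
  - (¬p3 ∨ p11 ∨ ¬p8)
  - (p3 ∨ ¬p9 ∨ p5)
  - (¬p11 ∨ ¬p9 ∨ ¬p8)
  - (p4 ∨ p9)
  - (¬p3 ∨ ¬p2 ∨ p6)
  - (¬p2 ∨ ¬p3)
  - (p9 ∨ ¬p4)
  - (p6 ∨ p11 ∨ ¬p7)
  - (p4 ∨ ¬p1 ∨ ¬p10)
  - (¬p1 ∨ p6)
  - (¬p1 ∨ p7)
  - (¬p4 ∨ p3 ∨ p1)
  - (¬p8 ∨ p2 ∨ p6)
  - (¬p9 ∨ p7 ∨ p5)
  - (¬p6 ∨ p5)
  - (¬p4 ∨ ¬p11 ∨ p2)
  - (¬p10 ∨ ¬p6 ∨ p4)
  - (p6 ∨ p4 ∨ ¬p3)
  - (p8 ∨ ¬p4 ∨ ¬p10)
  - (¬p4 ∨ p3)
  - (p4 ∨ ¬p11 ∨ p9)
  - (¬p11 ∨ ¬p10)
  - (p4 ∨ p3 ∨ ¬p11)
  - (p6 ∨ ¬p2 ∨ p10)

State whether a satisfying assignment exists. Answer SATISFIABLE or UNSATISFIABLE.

p5 occurs only positively in the remaining clauses — set p5 = True.
Set p1 = False and propagate.
The remaining clauses are satisfied by p2 = False, p3 = True, p4 = False, p6 = True, p7 = False, p8 = False, p9 = True, p10 = False, p11 = False.
Every clause has at least one true literal under this assignment.
So p1=F, p2=F, p3=T, p4=F, p5=T, p6=T, p7=F, p8=F, p9=T, p10=F, p11=F is a satisfying assignment.

SATISFIABLE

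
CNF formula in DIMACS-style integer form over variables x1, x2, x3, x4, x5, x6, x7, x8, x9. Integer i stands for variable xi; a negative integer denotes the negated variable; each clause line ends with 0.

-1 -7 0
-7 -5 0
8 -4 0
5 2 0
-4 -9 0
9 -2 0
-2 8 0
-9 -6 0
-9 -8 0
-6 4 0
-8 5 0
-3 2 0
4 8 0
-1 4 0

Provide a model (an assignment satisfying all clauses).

x1=False, x2=False, x3=False, x4=True, x5=True, x6=False, x7=False, x8=True, x9=False

Pure literal: x1 appears only negated; assign x1 = False.
x3 occurs only negated in the remaining clauses — set x3 = False.
Branch on x2: take x2 = False.
  then x5 is forced to True.
  then x7 is forced to False.
For the remaining variables, x4 = True, x6 = False, x8 = True, x9 = False works.
Check each clause:
  1. (NOT x1 OR NOT x7) — NOT x7 is true.
  2. (NOT x7 OR NOT x5) — NOT x7 is true.
  3. (x8 OR NOT x4) — x8 is true.
  4. (x5 OR x2) — x5 is true.
  5. (NOT x4 OR NOT x9) — NOT x9 is true.
  6. (x9 OR NOT x2) — NOT x2 is true.
  7. (x8 OR NOT x2) — x8 is true.
  8. (NOT x9 OR NOT x6) — NOT x6 is true.
  9. (NOT x8 OR NOT x9) — NOT x9 is true.
  10. (x4 OR NOT x6) — NOT x6 is true.
  11. (x5 OR NOT x8) — x5 is true.
  12. (x2 OR NOT x3) — NOT x3 is true.
  13. (x4 OR x8) — x8 is true.
  14. (x4 OR NOT x1) — x4 is true.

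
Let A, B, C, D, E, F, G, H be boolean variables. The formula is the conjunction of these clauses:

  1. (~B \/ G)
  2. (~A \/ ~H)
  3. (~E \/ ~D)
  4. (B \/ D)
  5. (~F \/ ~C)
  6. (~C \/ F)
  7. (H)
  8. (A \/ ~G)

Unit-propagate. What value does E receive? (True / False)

False

(H) is a unit clause: H = True.
In (~A \/ ~H), ~H is now false; ~A must hold, so A = False.
From (A \/ ~G) and A = False: G = False.
(G \/ ~B) with G = False leaves only ~B, so B = False.
From (D \/ B) and B = False: D = True.
(~E \/ ~D) with D = True leaves only ~E, so E = False.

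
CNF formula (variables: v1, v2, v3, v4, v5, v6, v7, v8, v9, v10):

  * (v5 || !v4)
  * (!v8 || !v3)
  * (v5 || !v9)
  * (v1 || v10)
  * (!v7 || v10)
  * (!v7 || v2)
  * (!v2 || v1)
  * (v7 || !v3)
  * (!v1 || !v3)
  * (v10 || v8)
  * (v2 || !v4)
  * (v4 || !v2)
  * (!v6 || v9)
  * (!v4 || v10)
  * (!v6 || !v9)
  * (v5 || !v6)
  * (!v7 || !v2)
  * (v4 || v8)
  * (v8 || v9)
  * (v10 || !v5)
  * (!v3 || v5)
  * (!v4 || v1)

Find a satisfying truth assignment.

v1=True, v2=True, v3=False, v4=True, v5=True, v6=False, v7=False, v8=True, v9=False, v10=True

Check each clause:
  1. (!v4 || v5) — v5 is true.
  2. (!v3 || !v8) — !v3 is true.
  3. (!v9 || v5) — v5 is true.
  4. (v1 || v10) — v1 is true.
  5. (v10 || !v7) — !v7 is true.
  6. (!v7 || v2) — !v7 is true.
  7. (v1 || !v2) — v1 is true.
  8. (v7 || !v3) — !v3 is true.
  9. (!v3 || !v1) — !v3 is true.
  10. (v10 || v8) — v8 is true.
  11. (v2 || !v4) — v2 is true.
  12. (!v2 || v4) — v4 is true.
  13. (v9 || !v6) — !v6 is true.
  14. (v10 || !v4) — v10 is true.
  15. (!v9 || !v6) — !v6 is true.
  16. (v5 || !v6) — !v6 is true.
  17. (!v2 || !v7) — !v7 is true.
  18. (v8 || v4) — v8 is true.
  19. (v8 || v9) — v8 is true.
  20. (v10 || !v5) — v10 is true.
  21. (!v3 || v5) — !v3 is true.
  22. (!v4 || v1) — v1 is true.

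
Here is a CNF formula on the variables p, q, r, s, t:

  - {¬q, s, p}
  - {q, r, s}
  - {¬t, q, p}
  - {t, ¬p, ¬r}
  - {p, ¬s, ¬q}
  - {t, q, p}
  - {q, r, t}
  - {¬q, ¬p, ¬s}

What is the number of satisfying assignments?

6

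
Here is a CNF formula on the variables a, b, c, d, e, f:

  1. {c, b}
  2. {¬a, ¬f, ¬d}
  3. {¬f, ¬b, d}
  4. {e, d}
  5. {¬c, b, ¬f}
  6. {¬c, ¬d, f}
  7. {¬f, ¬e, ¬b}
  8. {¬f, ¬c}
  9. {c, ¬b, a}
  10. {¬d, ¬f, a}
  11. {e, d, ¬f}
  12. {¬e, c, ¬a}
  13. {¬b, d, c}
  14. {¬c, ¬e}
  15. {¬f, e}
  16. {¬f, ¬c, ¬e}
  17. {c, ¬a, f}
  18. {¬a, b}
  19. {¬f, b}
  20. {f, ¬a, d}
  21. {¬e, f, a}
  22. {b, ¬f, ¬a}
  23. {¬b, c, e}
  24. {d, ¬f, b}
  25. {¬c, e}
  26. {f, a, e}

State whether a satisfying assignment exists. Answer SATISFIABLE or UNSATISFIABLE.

f = True:
  propagation gives c=False, b=True, d=True, a=False; an empty clause results — contradiction.
f = False:
  c = True:
    propagation gives d=False, e=True; an empty clause results — contradiction.
  c = False:
    propagation gives b=True, a=True; an empty clause results — contradiction.
Every branch closes, so no satisfying assignment exists.

UNSATISFIABLE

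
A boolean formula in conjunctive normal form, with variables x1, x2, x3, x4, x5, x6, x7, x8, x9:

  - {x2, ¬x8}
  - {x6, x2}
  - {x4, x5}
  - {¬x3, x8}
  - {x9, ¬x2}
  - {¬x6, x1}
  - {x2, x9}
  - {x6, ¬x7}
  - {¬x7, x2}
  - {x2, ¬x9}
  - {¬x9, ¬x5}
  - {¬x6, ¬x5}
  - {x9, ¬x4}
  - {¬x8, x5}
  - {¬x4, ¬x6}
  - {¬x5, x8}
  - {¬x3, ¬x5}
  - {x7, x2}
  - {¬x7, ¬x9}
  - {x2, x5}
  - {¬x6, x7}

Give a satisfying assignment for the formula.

Pure literal: x1 appears only positively; assign x1 = True.
x3 occurs only negated in the remaining clauses — set x3 = False.
Branch on x2: take x2 = True.
  then x9 is forced to True.
  then x5 is forced to False.
  then x4 is forced to True.
  then x8 is forced to False.
  then x6 is forced to False.
  then x7 is forced to False.
Check each clause:
  1. {x2, ¬x8} — ¬x8 is true.
  2. {x6, x2} — x2 is true.
  3. {x5, x4} — x4 is true.
  4. {x8, ¬x3} — ¬x3 is true.
  5. {¬x2, x9} — x9 is true.
  6. {x1, ¬x6} — x1 is true.
  7. {x2, x9} — x9 is true.
  8. {x6, ¬x7} — ¬x7 is true.
  9. {¬x7, x2} — ¬x7 is true.
  10. {x2, ¬x9} — x2 is true.
  11. {¬x9, ¬x5} — ¬x5 is true.
  12. {¬x5, ¬x6} — ¬x6 is true.
  13. {x9, ¬x4} — x9 is true.
  14. {x5, ¬x8} — ¬x8 is true.
  15. {¬x4, ¬x6} — ¬x6 is true.
  16. {x8, ¬x5} — ¬x5 is true.
  17. {¬x3, ¬x5} — ¬x5 is true.
  18. {x2, x7} — x2 is true.
  19. {¬x7, ¬x9} — ¬x7 is true.
  20. {x5, x2} — x2 is true.
  21. {x7, ¬x6} — ¬x6 is true.

x1=T, x2=T, x3=F, x4=T, x5=F, x6=F, x7=F, x8=F, x9=T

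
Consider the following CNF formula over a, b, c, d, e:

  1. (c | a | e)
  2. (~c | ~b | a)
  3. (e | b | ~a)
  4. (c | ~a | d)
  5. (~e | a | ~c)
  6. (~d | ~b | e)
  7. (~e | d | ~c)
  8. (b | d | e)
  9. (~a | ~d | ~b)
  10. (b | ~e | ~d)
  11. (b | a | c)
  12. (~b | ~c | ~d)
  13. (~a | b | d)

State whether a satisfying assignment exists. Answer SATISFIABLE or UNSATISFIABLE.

SATISFIABLE

Set a = False and propagate.
Set b = False and propagate.
  then c is forced to True.
  then e is forced to False.
  then d is forced to True.
So a=False, b=False, c=True, d=True, e=False is a satisfying assignment.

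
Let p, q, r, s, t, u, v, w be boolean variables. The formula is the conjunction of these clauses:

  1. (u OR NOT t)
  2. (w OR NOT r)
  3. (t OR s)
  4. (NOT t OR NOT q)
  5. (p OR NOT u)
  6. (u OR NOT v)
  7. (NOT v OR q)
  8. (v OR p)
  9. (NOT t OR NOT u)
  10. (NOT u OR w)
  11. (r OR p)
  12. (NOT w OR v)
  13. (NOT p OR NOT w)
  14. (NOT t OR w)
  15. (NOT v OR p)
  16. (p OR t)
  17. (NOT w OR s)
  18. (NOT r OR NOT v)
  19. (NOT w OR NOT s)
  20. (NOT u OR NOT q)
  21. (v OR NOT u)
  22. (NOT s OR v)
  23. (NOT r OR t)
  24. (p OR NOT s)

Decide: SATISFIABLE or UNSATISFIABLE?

UNSATISFIABLE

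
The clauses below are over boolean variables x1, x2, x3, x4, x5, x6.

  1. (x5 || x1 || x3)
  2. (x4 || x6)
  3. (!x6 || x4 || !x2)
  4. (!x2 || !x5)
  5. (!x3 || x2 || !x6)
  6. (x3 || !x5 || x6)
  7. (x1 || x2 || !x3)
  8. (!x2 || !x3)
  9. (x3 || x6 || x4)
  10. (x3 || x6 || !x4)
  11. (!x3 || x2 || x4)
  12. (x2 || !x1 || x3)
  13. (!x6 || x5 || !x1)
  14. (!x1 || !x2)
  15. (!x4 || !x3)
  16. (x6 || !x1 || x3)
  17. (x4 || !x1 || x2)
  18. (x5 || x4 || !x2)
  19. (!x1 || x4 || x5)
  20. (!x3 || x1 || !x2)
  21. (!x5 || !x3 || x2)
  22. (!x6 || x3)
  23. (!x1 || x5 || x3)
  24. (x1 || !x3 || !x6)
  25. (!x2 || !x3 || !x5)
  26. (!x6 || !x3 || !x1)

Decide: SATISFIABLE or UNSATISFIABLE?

x3 = True:
  propagation gives x2=False, x6=False, x4=True; an empty clause results — contradiction.
x3 = False:
  propagation gives x6=False, x4=True; an empty clause results — contradiction.
Every branch closes, so no satisfying assignment exists.

UNSATISFIABLE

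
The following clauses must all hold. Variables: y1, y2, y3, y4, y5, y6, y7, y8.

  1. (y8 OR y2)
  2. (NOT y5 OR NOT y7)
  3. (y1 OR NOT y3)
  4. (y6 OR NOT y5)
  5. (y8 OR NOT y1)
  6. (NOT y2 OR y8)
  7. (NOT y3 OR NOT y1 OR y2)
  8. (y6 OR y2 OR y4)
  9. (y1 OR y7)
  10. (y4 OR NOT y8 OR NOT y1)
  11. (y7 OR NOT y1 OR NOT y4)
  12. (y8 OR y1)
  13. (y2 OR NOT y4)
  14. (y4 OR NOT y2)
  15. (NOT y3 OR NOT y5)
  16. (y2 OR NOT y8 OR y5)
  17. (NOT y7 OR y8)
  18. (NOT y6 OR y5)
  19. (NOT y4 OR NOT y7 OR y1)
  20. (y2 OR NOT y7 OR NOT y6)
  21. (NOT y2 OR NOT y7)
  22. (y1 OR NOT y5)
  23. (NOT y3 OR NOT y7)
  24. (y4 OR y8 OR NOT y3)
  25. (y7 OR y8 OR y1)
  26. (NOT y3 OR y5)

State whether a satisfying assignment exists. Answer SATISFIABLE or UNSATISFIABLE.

UNSATISFIABLE

y1 = True:
  propagation gives y8=True, y4=True, y7=True, y5=False; an empty clause results — contradiction.
y1 = False:
  propagation gives y3=False, y7=True, y5=False, y8=True; an empty clause results — contradiction.
Every branch closes, so no satisfying assignment exists.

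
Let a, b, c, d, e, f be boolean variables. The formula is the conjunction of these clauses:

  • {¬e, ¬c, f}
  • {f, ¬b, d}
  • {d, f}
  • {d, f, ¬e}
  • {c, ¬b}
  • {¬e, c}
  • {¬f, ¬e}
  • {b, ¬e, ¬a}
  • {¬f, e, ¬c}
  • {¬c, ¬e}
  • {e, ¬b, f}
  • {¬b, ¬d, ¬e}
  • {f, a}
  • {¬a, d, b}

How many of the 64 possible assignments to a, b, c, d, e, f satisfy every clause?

5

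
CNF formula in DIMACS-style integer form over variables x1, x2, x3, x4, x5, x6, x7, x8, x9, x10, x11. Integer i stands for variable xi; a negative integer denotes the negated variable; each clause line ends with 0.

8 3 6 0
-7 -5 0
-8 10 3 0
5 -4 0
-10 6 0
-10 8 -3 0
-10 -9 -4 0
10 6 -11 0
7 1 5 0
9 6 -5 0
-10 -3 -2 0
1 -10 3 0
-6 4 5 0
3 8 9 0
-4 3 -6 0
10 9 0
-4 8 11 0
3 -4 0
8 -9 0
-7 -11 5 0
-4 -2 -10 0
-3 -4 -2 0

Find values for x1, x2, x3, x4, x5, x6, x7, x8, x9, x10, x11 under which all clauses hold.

x2 occurs only negated in the remaining clauses — set x2 = False.
Branch on x1: take x1 = False.
Branch on x3: take x3 = True.
The remaining clauses are satisfied by x4 = False, x5 = True, x6 = True, x7 = False, x8 = True, x9 = False, x10 = True, x11 = False.
Every clause has at least one true literal under this assignment.

x1=False, x2=False, x3=True, x4=False, x5=True, x6=True, x7=False, x8=True, x9=False, x10=True, x11=False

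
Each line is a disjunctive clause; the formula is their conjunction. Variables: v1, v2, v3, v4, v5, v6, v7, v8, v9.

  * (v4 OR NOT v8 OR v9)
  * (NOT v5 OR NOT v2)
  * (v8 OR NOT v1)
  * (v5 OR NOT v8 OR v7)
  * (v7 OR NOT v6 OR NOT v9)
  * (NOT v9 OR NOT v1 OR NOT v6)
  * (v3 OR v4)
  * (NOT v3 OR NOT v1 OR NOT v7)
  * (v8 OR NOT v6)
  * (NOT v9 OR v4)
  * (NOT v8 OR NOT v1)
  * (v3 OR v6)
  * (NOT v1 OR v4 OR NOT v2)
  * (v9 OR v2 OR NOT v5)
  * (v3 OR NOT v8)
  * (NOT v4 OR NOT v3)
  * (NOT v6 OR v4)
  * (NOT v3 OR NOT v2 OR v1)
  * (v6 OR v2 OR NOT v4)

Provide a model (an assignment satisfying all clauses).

Set v1 = False and propagate.
For the remaining variables, v2 = False, v3 = True, v4 = False, v5 = False, v6 = False, v7 = True, v8 = False, v9 = False works.

v1=0, v2=0, v3=1, v4=0, v5=0, v6=0, v7=1, v8=0, v9=0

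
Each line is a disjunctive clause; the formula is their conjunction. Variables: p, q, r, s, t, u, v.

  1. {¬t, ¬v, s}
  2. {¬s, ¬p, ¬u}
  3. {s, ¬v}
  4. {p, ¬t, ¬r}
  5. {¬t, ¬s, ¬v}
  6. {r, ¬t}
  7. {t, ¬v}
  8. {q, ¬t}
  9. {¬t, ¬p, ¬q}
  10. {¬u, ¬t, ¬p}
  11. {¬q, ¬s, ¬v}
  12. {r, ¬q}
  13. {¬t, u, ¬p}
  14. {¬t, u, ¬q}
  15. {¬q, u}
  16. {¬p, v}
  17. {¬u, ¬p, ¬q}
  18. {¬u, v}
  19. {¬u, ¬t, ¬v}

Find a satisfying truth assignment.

p=F, q=F, r=F, s=F, t=F, u=F, v=F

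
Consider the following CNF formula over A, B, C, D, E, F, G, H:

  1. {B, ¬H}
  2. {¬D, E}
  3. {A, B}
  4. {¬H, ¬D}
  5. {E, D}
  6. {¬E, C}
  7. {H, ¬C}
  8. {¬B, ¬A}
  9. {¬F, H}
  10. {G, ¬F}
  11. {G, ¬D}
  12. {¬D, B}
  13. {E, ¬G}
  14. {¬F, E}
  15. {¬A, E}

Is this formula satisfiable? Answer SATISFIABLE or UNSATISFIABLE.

Pure literal: F appears only negated; assign F = False.
Try A = False.
  then B is forced to True.
Branch on C: take C = True.
  then H is forced to True.
  then D is forced to False.
  then E is forced to True.
G is now unconstrained; take G = False.
So A = False  B = True  C = True  D = False  E = True  F = False  G = False  H = True is a satisfying assignment.

SATISFIABLE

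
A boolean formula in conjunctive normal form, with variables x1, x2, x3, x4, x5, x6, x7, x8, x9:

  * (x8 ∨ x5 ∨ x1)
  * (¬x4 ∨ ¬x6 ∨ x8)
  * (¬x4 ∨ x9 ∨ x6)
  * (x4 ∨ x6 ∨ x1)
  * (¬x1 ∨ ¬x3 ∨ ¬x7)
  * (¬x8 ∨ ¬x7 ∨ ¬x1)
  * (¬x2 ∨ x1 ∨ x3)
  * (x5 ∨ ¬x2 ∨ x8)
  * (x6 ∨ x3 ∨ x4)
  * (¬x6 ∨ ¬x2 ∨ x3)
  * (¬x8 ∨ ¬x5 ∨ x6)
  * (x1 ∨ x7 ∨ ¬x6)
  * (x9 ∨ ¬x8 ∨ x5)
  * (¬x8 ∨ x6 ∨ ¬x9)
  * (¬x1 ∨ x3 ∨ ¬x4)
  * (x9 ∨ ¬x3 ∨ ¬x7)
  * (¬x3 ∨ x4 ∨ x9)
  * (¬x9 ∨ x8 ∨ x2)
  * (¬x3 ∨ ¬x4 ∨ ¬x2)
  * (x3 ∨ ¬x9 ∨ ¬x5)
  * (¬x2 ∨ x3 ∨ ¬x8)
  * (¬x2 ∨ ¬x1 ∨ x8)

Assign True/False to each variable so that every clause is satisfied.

x1=True, x2=False, x3=False, x4=False, x5=True, x6=True, x7=False, x8=False, x9=False

Check each clause:
  1. (x8 ∨ x1 ∨ x5) — x1 is true.
  2. (¬x4 ∨ x8 ∨ ¬x6) — ¬x4 is true.
  3. (¬x4 ∨ x6 ∨ x9) — ¬x4 is true.
  4. (x4 ∨ x1 ∨ x6) — x1 is true.
  5. (¬x1 ∨ ¬x7 ∨ ¬x3) — ¬x7 is true.
  6. (¬x1 ∨ ¬x8 ∨ ¬x7) — ¬x8 is true.
  7. (x3 ∨ x1 ∨ ¬x2) — x1 is true.
  8. (x8 ∨ x5 ∨ ¬x2) — x5 is true.
  9. (x3 ∨ x4 ∨ x6) — x6 is true.
  10. (¬x6 ∨ x3 ∨ ¬x2) — ¬x2 is true.
  11. (¬x5 ∨ ¬x8 ∨ x6) — ¬x8 is true.
  12. (x7 ∨ ¬x6 ∨ x1) — x1 is true.
  13. (x9 ∨ ¬x8 ∨ x5) — ¬x8 is true.
  14. (¬x8 ∨ ¬x9 ∨ x6) — ¬x8 is true.
  15. (x3 ∨ ¬x4 ∨ ¬x1) — ¬x4 is true.
  16. (¬x3 ∨ x9 ∨ ¬x7) — ¬x3 is true.
  17. (x4 ∨ ¬x3 ∨ x9) — ¬x3 is true.
  18. (¬x9 ∨ x2 ∨ x8) — ¬x9 is true.
  19. (¬x4 ∨ ¬x2 ∨ ¬x3) — ¬x4 is true.
  20. (¬x9 ∨ ¬x5 ∨ x3) — ¬x9 is true.
  21. (¬x2 ∨ ¬x8 ∨ x3) — ¬x8 is true.
  22. (x8 ∨ ¬x2 ∨ ¬x1) — ¬x2 is true.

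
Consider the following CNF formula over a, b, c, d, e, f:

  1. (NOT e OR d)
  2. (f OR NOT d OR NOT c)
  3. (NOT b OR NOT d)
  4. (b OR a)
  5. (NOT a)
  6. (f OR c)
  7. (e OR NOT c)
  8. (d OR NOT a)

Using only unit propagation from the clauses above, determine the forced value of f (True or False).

(NOT a) stands alone — a = False.
In (b OR a), a is now false; b must hold, so b = True.
In (NOT d OR NOT b), NOT b is now false; NOT d must hold, so d = False.
In (NOT e OR d), d is now false; NOT e must hold, so e = False.
From (e OR NOT c) and e = False: c = False.
(f OR c): since c = False, the clause reduces to (f). f = True.

True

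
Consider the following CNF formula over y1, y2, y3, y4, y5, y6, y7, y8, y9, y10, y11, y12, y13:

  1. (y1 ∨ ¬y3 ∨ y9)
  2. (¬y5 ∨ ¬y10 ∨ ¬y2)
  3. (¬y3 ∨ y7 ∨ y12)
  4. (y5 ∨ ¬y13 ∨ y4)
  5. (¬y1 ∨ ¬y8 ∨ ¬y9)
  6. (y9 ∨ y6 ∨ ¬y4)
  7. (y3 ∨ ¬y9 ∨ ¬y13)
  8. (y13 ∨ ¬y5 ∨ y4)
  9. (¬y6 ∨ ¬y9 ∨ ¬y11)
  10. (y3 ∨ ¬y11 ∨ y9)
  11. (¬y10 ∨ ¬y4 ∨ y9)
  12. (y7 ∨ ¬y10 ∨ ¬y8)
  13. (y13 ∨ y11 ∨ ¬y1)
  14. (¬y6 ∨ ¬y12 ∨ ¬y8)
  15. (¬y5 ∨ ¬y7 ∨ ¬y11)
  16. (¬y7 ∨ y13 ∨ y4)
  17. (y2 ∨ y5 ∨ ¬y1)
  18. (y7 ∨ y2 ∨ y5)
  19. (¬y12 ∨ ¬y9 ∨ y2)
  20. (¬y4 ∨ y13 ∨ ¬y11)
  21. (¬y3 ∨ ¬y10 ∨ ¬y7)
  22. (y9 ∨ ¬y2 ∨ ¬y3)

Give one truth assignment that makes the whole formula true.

y1 = F  y2 = F  y3 = T  y4 = T  y5 = F  y6 = F  y7 = T  y8 = F  y9 = T  y10 = F  y11 = T  y12 = F  y13 = T

y8 occurs only negated in the remaining clauses — set y8 = False.
y10 occurs only negated in the remaining clauses — set y10 = False.
Try y1 = False.
Set y2 = False and propagate.
Set y3 = True and propagate.
  then y9 is forced to True.
  then y12 is forced to False.
  then y7 is forced to True.
The remaining clauses are satisfied by y4 = True, y5 = False, y6 = False, y11 = True, y13 = True.
Every clause has at least one true literal under this assignment.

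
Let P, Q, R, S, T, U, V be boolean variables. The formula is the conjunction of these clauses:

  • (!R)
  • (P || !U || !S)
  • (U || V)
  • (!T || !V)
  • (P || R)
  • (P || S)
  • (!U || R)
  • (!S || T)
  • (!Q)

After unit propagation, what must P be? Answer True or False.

True

(!R) is a unit clause: R = False.
(P || R): since R = False, the clause reduces to (P). P = True.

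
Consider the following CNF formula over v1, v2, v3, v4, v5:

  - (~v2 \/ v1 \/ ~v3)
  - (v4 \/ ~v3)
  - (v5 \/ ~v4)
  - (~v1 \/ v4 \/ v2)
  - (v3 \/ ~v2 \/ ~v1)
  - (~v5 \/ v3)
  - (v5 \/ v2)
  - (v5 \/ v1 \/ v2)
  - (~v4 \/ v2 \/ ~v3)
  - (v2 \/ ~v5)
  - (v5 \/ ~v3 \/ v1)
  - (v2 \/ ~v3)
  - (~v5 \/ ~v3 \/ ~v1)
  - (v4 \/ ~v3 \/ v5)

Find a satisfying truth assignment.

v1=False, v2=True, v3=False, v4=False, v5=False

Branch on v1: take v1 = False.
Branch on v2: take v2 = True.
  then v3 is forced to False.
  then v5 is forced to False.
  then v4 is forced to False.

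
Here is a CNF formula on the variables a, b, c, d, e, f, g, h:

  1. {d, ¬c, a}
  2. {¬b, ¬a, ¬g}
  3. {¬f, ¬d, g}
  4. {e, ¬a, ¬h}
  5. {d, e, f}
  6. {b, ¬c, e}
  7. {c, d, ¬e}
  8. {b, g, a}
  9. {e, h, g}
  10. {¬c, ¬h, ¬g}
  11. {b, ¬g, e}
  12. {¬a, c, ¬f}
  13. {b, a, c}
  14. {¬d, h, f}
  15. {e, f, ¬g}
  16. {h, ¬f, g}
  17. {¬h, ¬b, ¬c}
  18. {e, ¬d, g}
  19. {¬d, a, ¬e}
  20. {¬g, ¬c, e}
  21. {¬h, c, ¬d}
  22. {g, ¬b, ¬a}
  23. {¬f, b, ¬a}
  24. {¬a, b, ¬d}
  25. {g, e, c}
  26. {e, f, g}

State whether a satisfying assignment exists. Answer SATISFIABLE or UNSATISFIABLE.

Try a = False.
Try b = True.
Set c = False and propagate.
The remaining clauses are satisfied by d = False, e = False, f = True, g = True, h = True.
So a=False  b=True  c=False  d=False  e=False  f=True  g=True  h=True is a satisfying assignment.

SATISFIABLE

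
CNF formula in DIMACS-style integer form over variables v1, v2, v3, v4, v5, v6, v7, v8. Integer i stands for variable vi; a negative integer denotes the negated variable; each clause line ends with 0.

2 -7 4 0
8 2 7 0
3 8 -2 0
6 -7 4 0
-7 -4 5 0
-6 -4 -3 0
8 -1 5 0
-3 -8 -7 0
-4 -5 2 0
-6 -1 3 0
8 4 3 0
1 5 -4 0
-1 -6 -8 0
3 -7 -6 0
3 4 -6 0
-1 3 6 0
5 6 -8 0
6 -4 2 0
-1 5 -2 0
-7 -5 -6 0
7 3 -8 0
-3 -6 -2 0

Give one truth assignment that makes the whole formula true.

v1=F, v2=T, v3=T, v4=T, v5=T, v6=F, v7=F, v8=F

Set v1 = False and propagate.
For the remaining variables, v2 = True, v3 = True, v4 = True, v5 = True, v6 = False, v7 = False, v8 = False works.
Every clause has at least one true literal under this assignment.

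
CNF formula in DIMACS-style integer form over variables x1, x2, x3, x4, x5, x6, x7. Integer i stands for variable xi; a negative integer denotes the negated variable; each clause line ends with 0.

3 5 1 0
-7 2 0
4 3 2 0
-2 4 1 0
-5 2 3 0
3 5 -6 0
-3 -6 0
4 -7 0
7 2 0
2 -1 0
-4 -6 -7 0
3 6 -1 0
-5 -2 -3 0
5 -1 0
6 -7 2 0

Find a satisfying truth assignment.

Try x1 = False.
Try x2 = True.
  then x4 is forced to True.
Branch on x3: take x3 = False.
  then x5 is forced to True.
For the remaining variables, x6 = True, x7 = False works.
Check each clause:
  1. (x5 || x3 || x1) — x5 is true.
  2. (!x7 || x2) — !x7 is true.
  3. (x3 || x4 || x2) — x2 is true.
  4. (!x2 || x1 || x4) — x4 is true.
  5. (!x5 || x2 || x3) — x2 is true.
  6. (x3 || !x6 || x5) — x5 is true.
  7. (!x3 || !x6) — !x3 is true.
  8. (!x7 || x4) — !x7 is true.
  9. (x7 || x2) — x2 is true.
  10. (!x1 || x2) — x2 is true.
  11. (!x4 || !x7 || !x6) — !x7 is true.
  12. (!x1 || x3 || x6) — !x1 is true.
  13. (!x3 || !x2 || !x5) — !x3 is true.
  14. (x5 || !x1) — x5 is true.
  15. (x2 || x6 || !x7) — !x7 is true.

x1=F, x2=T, x3=F, x4=T, x5=T, x6=T, x7=F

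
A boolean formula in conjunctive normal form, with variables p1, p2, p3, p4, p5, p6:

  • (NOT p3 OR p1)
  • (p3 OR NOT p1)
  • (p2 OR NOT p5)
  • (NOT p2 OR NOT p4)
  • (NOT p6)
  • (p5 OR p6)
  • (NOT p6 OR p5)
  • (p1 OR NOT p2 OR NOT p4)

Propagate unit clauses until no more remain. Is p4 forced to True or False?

False

Unit clause (NOT p6) sets p6 = False.
In (p6 OR p5), p6 is now false; p5 must hold, so p5 = True.
(p2 OR NOT p5): since p5 = True, the clause reduces to (p2). p2 = True.
(NOT p2 OR NOT p4): since p2 = True, the clause reduces to (NOT p4). p4 = False.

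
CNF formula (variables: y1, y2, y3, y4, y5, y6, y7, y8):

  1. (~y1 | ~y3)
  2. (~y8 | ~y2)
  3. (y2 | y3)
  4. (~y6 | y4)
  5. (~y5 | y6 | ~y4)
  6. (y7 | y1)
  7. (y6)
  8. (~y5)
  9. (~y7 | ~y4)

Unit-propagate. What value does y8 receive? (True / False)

False

Unit clause (y6) sets y6 = True.
(~y6 | y4): since y6 = True, the clause reduces to (y4). y4 = True.
(~y5) is a unit clause: y5 = False.
(~y4 | ~y7) with y4 = True leaves only ~y7, so y7 = False.
From (y1 | y7) and y7 = False: y1 = True.
In (~y3 | ~y1), ~y1 is now false; ~y3 must hold, so y3 = False.
From (y2 | y3) and y3 = False: y2 = True.
From (~y8 | ~y2) and y2 = True: y8 = False.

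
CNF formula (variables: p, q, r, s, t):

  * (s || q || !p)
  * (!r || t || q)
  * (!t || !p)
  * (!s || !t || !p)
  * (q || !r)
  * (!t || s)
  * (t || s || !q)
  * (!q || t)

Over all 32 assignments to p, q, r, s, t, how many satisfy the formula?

The models are:
  p=F q=F r=F s=F t=F
  p=F q=F r=F s=T t=F
  p=F q=F r=F s=T t=T
  p=F q=T r=F s=T t=T
  p=F q=T r=T s=T t=T
  p=T q=F r=F s=T t=F
That's 6 in total.

6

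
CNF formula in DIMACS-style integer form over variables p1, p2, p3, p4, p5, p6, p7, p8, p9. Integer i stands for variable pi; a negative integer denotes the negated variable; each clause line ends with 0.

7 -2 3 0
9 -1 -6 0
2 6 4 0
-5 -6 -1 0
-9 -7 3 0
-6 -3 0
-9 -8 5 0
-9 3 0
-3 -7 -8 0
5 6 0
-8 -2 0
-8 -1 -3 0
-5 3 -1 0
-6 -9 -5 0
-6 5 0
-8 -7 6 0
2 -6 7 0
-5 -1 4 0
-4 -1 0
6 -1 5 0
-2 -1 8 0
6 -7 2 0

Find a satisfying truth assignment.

Pure literal: p1 appears only negated; assign p1 = False.
Set p2 = True and propagate.
  then p8 is forced to False.
Try p3 = True.
  then p6 is forced to False.
  then p5 is forced to True.
p4, p7, p9 are now unconstrained; take p4 = True, p7 = False, p9 = True.
Every clause has at least one true literal under this assignment.

p1=False  p2=True  p3=True  p4=True  p5=True  p6=False  p7=False  p8=False  p9=True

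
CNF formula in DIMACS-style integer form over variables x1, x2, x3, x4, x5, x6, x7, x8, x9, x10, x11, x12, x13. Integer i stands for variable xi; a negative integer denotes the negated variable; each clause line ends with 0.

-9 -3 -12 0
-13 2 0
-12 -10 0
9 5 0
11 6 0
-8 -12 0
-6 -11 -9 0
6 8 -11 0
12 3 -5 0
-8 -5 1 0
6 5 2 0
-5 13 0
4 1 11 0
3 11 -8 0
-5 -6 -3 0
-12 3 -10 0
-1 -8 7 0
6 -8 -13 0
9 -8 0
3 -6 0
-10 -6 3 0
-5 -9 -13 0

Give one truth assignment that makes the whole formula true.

Pure literal: x2 appears only positively; assign x2 = True.
x4 occurs only positively in the remaining clauses — set x4 = True.
Try x1 = False.
Branch on x3: take x3 = True.
Branch on x5: take x5 = False.
  then x9 is forced to True.
  then x12 is forced to False.
For the remaining variables, x6 = True, x7 = True, x8 = True, x10 = False, x11 = False, x13 = True works.
Every clause has at least one true literal under this assignment.
Check each clause:
  1. (~x12 | ~x9 | ~x3) — ~x12 is true.
  2. (x2 | ~x13) — x2 is true.
  3. (~x12 | ~x10) — ~x12 is true.
  4. (x9 | x5) — x9 is true.
  5. (x11 | x6) — x6 is true.
  6. (~x8 | ~x12) — ~x12 is true.
  7. (~x6 | ~x9 | ~x11) — ~x11 is true.
  8. (~x11 | x8 | x6) — x8 is true.
  9. (x3 | x12 | ~x5) — x3 is true.
  10. (~x5 | ~x8 | x1) — ~x5 is true.
  11. (x2 | x5 | x6) — x2 is true.
  12. (x13 | ~x5) — ~x5 is true.
  13. (x11 | x4 | x1) — x4 is true.
  14. (x11 | x3 | ~x8) — x3 is true.
  15. (~x5 | ~x3 | ~x6) — ~x5 is true.
  16. (x3 | ~x10 | ~x12) — x3 is true.
  17. (x7 | ~x8 | ~x1) — ~x1 is true.
  18. (~x13 | x6 | ~x8) — x6 is true.
  19. (~x8 | x9) — x9 is true.
  20. (~x6 | x3) — x3 is true.
  21. (~x10 | x3 | ~x6) — x3 is true.
  22. (~x13 | ~x5 | ~x9) — ~x5 is true.

x1 = False, x2 = True, x3 = True, x4 = True, x5 = False, x6 = True, x7 = True, x8 = True, x9 = True, x10 = False, x11 = False, x12 = False, x13 = True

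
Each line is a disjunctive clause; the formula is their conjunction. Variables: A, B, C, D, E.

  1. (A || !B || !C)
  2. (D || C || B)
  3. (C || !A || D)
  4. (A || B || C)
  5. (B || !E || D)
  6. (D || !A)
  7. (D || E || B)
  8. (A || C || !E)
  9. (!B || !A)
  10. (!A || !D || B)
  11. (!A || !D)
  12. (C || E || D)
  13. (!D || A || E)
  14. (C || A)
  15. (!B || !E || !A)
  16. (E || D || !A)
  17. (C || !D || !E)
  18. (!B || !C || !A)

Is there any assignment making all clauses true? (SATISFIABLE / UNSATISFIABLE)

Try A = False.
  then C is forced to True.
  then B is forced to False.
The remaining clauses are satisfied by D = True, E = True.
So A=False, B=False, C=True, D=True, E=True is a satisfying assignment.

SATISFIABLE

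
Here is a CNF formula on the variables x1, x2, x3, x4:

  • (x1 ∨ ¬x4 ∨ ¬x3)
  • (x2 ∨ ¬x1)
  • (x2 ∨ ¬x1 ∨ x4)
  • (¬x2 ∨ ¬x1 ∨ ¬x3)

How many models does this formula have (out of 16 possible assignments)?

8

The models are:
  x1=0 x2=0 x3=0 x4=0
  x1=0 x2=0 x3=0 x4=1
  x1=0 x2=0 x3=1 x4=0
  x1=0 x2=1 x3=0 x4=0
  x1=0 x2=1 x3=0 x4=1
  x1=0 x2=1 x3=1 x4=0
  x1=1 x2=1 x3=0 x4=0
  x1=1 x2=1 x3=0 x4=1
That's 8 in total.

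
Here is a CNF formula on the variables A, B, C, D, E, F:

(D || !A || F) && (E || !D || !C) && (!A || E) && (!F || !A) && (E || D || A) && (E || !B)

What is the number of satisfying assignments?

Split on A, then E.
  A=1, E=1: remaining (B,C,D,F) ∈ {(0,0,1,0); (0,1,1,0); (1,0,1,0); (1,1,1,0)} — 4.
  A=1, E=0: a clause becomes empty — 0.
  A=0, E=1: B, C, D, F free → 2^4 = 16.
  A=0, E=0: remaining (B,C,D,F) ∈ {(0,0,1,0); (0,0,1,1)} — 2.
Total: 4 + 0 + 16 + 2 = 22.

22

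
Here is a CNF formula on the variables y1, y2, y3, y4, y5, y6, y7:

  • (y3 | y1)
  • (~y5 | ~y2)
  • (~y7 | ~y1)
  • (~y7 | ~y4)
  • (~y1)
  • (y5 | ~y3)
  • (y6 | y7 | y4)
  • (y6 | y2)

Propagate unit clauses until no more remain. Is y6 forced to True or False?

True

(~y1) stands alone — y1 = False.
In (y3 | y1), y1 is now false; y3 must hold, so y3 = True.
From (y5 | ~y3) and y3 = True: y5 = True.
(~y2 | ~y5) with y5 = True leaves only ~y2, so y2 = False.
(y2 | y6): since y2 = False, the clause reduces to (y6). y6 = True.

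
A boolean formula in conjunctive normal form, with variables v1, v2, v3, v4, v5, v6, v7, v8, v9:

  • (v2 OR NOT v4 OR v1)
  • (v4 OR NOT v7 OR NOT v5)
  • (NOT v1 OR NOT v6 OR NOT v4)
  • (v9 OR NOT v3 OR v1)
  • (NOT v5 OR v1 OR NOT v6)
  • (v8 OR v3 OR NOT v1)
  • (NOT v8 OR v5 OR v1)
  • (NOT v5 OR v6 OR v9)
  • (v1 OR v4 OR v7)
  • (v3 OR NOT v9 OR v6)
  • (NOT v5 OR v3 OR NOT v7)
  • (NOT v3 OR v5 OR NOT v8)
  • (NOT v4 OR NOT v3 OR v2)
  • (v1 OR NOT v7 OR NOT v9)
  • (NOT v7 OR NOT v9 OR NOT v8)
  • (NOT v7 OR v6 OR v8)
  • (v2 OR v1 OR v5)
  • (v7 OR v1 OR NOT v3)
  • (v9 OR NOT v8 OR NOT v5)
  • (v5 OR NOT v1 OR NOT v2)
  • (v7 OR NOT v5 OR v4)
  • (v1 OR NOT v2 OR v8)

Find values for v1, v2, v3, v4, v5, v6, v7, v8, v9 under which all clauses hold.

Try v1 = True.
For the remaining variables, v2 = False, v3 = True, v4 = False, v5 = False, v6 = False, v7 = False, v8 = False, v9 = True works.

v1=True  v2=False  v3=True  v4=False  v5=False  v6=False  v7=False  v8=False  v9=True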